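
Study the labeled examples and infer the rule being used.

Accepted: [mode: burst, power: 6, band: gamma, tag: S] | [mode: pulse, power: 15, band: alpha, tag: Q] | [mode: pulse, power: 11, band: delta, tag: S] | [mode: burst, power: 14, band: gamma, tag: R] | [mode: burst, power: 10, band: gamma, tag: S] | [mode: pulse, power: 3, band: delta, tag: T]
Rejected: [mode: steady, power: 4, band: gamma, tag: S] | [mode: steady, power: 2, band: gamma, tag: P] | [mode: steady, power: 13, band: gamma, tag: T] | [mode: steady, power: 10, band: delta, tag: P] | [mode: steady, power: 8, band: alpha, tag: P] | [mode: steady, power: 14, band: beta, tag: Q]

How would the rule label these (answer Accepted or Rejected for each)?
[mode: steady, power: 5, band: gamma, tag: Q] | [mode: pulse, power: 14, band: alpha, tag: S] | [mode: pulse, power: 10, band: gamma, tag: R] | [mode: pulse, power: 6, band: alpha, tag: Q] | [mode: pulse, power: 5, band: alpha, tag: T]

Rejected, Accepted, Accepted, Accepted, Accepted

All 'Accepted' examples share one property — mode is not steady — and every 'Rejected' example lacks it.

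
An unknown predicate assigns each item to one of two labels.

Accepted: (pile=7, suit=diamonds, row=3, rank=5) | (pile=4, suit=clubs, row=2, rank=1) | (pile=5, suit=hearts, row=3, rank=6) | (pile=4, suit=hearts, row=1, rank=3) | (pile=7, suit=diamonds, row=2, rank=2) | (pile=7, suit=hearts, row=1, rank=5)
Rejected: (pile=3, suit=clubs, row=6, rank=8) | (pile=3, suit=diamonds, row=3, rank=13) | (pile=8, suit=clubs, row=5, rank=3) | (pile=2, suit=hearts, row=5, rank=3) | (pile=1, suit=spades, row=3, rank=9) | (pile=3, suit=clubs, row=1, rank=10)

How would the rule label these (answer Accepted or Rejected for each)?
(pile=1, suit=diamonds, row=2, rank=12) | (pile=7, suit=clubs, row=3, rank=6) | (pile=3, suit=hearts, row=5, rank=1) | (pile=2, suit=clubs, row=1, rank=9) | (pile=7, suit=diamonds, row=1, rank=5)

A rule that fits every label: pile ≥ 4 AND row ≤ 3 — true of each 'Accepted' example, false of each 'Rejected' one.
(pile=1, suit=diamonds, row=2, rank=12) → pile = 1, row = 2 → Rejected.
(pile=7, suit=clubs, row=3, rank=6) → pile = 7, row = 3 → Accepted.
(pile=3, suit=hearts, row=5, rank=1) → pile = 3, row = 5 → Rejected.
(pile=2, suit=clubs, row=1, rank=9) → pile = 2, row = 1 → Rejected.
(pile=7, suit=diamonds, row=1, rank=5) → pile = 7, row = 1 → Accepted.

Rejected, Accepted, Rejected, Rejected, Accepted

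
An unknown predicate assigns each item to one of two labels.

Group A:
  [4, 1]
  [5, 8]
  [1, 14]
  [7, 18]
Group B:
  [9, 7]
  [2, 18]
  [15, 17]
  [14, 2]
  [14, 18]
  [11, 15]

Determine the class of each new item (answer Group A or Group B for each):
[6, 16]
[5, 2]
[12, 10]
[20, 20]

Checking candidate rules against both groups, what survives is: sum is odd.
[6, 16] — 6+16 = 22, hence Group B.
[5, 2] — 5+2 = 7, hence Group A.
[12, 10] — 12+10 = 22, hence Group B.
[20, 20] — 20+20 = 40, hence Group B.

Group B, Group A, Group B, Group B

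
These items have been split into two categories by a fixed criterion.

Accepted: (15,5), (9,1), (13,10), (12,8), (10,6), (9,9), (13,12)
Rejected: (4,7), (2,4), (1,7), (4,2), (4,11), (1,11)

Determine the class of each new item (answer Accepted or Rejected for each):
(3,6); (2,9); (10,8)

Rejected, Rejected, Accepted

The simplest hypothesis consistent with all the labels is: first ≥ 5.
Rejected: (3,6), since first 3.
Rejected: (2,9), since first 2.
Accepted: (10,8), since first 10.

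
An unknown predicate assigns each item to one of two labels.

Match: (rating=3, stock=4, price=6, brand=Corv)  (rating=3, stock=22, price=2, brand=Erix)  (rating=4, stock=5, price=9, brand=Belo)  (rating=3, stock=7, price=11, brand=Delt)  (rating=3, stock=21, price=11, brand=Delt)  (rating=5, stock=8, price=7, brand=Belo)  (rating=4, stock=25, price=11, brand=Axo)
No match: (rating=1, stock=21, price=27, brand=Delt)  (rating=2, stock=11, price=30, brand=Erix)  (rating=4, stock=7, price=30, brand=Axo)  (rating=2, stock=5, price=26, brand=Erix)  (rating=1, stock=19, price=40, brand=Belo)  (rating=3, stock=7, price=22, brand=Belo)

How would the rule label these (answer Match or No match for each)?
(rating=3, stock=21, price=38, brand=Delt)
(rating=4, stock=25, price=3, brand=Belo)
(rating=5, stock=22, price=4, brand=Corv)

No match, Match, Match

All 'Match' examples share one property — price ≤ 11 — and every 'No match' example lacks it.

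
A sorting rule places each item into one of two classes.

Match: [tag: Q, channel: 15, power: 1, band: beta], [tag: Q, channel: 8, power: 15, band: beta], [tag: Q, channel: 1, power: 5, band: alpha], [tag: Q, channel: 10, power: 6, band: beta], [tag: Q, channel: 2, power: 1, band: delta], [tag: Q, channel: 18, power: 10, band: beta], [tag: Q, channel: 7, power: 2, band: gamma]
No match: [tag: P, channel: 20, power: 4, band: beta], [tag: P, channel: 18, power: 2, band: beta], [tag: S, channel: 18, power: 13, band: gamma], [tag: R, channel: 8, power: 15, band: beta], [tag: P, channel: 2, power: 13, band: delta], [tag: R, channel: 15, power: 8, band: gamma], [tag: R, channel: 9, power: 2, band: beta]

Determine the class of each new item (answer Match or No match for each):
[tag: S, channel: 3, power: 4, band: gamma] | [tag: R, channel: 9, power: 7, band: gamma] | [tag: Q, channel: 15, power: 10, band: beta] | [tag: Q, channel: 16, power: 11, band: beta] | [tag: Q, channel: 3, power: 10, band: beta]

No match, No match, Match, Match, Match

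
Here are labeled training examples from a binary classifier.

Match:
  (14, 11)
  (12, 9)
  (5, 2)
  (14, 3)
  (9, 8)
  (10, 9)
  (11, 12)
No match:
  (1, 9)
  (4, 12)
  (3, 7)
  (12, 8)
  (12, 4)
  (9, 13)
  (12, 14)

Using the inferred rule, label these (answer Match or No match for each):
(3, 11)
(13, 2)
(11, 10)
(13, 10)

No match, Match, Match, Match

One predicate separates the groups cleanly: sum is odd.
No match: (3, 11), since 3+11 = 14. Match: (13, 2), since 13+2 = 15. Match: (11, 10), since 11+10 = 21. Match: (13, 10), since 13+10 = 23.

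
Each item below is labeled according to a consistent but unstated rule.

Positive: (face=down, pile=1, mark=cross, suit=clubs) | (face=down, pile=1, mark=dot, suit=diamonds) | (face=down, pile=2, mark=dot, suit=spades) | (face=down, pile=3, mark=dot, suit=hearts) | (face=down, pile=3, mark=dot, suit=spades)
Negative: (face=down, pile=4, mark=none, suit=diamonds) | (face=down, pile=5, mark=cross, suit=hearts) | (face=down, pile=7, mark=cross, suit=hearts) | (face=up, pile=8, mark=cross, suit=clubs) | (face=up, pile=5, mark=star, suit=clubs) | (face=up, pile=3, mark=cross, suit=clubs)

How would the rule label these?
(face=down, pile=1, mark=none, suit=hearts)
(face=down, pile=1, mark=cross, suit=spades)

The pattern is that an item is 'Positive' exactly when: face is down AND pile ≤ 3.
Positive: (face=down, pile=1, mark=none, suit=hearts), since face is down, pile = 1.
Positive: (face=down, pile=1, mark=cross, suit=spades), since face is down, pile = 1.

Positive, Positive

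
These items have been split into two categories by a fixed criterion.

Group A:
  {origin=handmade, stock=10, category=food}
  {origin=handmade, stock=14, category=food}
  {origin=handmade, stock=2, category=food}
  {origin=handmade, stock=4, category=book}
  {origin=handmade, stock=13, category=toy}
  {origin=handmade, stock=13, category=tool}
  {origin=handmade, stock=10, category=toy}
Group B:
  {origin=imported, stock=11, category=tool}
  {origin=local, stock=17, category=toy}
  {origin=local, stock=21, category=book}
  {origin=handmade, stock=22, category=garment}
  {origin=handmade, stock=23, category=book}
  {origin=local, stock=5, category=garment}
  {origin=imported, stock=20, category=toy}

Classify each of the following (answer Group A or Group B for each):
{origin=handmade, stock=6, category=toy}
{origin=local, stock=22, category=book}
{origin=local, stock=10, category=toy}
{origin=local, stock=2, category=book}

Group A, Group B, Group B, Group B

A rule that fits every label: origin is handmade AND stock ≤ 14 — true of each 'Group A' example, false of each 'Group B' one.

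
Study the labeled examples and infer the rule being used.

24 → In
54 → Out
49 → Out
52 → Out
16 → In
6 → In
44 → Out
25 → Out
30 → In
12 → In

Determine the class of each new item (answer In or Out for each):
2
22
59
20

In, In, Out, In

The rule appears to be: even AND at most 30.
2: 2 is even, 2 ≤ 30, checks out → In. 22: 22 is even, 22 ≤ 30, checks out → In. 59: 59 is odd, 59 > 30, doesn't qualify → Out. 20: 20 is even, 20 ≤ 30, checks out → In.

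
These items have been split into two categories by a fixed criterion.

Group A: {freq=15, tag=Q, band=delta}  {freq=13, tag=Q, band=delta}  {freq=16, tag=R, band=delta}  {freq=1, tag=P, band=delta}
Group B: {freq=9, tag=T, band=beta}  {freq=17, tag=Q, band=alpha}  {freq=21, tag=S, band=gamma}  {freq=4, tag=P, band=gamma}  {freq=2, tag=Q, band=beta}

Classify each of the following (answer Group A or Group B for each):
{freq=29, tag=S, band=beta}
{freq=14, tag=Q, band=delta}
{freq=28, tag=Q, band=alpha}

Group B, Group A, Group B

The classifier is using: band is delta.
{freq=29, tag=S, band=beta} → band is beta → Group B. {freq=14, tag=Q, band=delta} → band is delta → Group A. {freq=28, tag=Q, band=alpha} → band is alpha → Group B.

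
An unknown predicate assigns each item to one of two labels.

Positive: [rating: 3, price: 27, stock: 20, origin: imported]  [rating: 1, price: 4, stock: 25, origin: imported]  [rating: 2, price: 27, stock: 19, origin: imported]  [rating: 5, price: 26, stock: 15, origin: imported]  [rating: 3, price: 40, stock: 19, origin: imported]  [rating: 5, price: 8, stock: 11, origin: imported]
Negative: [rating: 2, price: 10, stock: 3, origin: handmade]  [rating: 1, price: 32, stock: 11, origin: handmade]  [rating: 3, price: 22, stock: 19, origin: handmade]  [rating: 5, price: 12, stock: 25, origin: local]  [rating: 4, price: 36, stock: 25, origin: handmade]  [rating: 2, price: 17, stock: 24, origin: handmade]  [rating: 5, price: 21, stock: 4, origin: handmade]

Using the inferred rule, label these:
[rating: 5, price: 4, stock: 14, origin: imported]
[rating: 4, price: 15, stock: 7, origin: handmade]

Positive, Negative

Rule: origin is imported. This holds for each 'Positive' example and fails for each 'Negative' one.
[rating: 5, price: 4, stock: 14, origin: imported] → origin is imported → Positive.
[rating: 4, price: 15, stock: 7, origin: handmade] → origin is handmade → Negative.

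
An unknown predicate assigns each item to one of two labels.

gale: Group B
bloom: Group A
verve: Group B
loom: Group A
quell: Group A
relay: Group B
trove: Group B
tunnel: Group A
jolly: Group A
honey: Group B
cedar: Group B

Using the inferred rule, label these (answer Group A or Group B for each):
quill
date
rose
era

Group A, Group B, Group B, Group B

The pattern is that an item is 'Group A' exactly when: has a double letter.
quill: 'll' doubled, fits → Group A.
date: no doubled letter, does not satisfy this → Group B.
rose: no doubled letter, does not satisfy this → Group B.
era: no doubled letter, does not satisfy this → Group B.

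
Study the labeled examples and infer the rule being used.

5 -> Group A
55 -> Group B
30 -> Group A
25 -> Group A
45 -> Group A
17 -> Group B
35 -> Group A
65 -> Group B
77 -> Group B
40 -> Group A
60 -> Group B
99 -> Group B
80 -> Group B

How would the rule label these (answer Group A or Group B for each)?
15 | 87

The pattern is that an item is 'Group A' exactly when: multiple of 5 AND at most 45.
15: 15 = 5·3, 15 ≤ 45 — passes, so Group A. 87: 87 = 5·17 + 2, 87 > 45 — lacks this property, so Group B.

Group A, Group B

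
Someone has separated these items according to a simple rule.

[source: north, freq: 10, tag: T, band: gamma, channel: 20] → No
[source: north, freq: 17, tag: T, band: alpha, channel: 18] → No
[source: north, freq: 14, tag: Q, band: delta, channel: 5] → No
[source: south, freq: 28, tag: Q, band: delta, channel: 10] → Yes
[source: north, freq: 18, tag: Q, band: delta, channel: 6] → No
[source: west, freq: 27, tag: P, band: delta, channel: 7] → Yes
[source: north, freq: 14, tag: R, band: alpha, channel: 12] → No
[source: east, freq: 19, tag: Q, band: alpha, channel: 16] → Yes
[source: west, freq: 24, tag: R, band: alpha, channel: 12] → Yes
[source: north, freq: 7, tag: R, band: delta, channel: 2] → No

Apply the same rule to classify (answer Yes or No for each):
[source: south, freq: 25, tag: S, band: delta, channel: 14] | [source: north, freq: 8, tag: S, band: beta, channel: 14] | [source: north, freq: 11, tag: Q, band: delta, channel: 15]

The classifier is using: freq ≥ 19.
[source: south, freq: 25, tag: S, band: delta, channel: 14] → freq = 25 → Yes.
[source: north, freq: 8, tag: S, band: beta, channel: 14] → freq = 8 → No.
[source: north, freq: 11, tag: Q, band: delta, channel: 15] → freq = 11 → No.

Yes, No, No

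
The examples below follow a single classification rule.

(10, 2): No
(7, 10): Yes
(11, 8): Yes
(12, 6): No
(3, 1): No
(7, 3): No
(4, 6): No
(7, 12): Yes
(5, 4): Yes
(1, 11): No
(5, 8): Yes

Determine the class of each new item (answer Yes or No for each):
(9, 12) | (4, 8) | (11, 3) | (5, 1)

The pattern is that an item is 'Yes' exactly when: sum is odd.

Yes, No, No, No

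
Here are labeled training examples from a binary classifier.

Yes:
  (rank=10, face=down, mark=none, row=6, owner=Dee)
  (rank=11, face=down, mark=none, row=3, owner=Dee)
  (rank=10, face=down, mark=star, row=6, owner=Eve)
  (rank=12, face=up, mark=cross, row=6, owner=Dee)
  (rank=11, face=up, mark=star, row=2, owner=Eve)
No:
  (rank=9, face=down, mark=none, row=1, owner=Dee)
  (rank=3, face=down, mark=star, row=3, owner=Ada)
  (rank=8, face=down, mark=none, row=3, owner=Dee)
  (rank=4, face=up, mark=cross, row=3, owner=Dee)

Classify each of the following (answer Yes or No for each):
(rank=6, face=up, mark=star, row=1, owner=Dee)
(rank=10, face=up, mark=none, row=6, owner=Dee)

'Yes' ⟺ rank ≥ 10.
(rank=6, face=up, mark=star, row=1, owner=Dee): rank = 6, does not satisfy this → No. (rank=10, face=up, mark=none, row=6, owner=Dee): rank = 10, satisfies this → Yes.

No, Yes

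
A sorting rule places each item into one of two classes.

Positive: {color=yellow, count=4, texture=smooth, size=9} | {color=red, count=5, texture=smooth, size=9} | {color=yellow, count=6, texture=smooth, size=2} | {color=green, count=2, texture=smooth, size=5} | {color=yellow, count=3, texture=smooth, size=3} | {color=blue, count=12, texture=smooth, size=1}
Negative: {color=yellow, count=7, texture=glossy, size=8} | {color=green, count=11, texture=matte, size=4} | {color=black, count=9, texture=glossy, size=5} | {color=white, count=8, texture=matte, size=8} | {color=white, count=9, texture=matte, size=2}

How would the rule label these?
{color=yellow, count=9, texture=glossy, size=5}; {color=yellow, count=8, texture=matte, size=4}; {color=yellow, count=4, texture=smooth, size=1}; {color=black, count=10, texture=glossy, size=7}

The rule appears to be: texture is smooth.
{color=yellow, count=9, texture=glossy, size=5}: texture is glossy — does not pass, so Negative.
{color=yellow, count=8, texture=matte, size=4}: texture is matte — does not pass, so Negative.
{color=yellow, count=4, texture=smooth, size=1}: texture is smooth — qualifies, so Positive.
{color=black, count=10, texture=glossy, size=7}: texture is glossy — does not pass, so Negative.

Negative, Negative, Positive, Negative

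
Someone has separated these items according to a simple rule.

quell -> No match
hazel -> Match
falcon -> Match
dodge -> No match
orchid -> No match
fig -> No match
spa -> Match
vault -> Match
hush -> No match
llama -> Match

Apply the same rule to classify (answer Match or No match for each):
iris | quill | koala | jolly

Comparing the two groups points to one rule — contains 'a'.

No match, No match, Match, No match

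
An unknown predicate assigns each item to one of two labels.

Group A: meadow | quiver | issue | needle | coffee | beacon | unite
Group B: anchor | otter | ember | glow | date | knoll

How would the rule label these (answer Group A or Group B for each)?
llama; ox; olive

A rule that fits every label: has ≥ 3 vowels — true of each 'Group A' example, false of each 'Group B' one.
llama: 2 vowels — doesn't qualify, so Group B. ox: 1 vowel — doesn't qualify, so Group B. olive: 3 vowels — passes, so Group A.

Group B, Group B, Group A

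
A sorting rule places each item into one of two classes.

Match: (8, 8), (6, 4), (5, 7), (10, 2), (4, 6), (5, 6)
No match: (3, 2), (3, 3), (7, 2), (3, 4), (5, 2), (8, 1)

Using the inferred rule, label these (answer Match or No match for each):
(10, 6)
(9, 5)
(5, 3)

Match, Match, No match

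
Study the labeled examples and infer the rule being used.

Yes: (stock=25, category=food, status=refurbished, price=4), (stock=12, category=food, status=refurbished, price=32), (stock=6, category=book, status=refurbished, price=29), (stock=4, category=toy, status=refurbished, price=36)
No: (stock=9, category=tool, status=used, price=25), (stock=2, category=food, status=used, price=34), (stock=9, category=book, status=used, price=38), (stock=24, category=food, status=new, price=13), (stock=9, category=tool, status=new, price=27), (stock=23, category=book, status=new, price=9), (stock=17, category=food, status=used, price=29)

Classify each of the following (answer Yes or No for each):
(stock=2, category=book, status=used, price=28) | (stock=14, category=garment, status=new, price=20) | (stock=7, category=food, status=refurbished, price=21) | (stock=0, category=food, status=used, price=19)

Looking at the examples, the only property every 'Yes' case has and every 'No' case lacks is: status is refurbished.
(stock=2, category=book, status=used, price=28): No (status is used).
(stock=14, category=garment, status=new, price=20): No (status is new).
(stock=7, category=food, status=refurbished, price=21): Yes (status is refurbished).
(stock=0, category=food, status=used, price=19): No (status is used).

No, No, Yes, No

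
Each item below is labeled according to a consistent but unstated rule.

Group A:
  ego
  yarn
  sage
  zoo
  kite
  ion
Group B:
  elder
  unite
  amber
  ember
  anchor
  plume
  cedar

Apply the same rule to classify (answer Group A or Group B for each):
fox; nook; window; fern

Group A, Group A, Group B, Group A

Rule: length ≤ 4. This holds for each 'Group A' example and fails for each 'Group B' one.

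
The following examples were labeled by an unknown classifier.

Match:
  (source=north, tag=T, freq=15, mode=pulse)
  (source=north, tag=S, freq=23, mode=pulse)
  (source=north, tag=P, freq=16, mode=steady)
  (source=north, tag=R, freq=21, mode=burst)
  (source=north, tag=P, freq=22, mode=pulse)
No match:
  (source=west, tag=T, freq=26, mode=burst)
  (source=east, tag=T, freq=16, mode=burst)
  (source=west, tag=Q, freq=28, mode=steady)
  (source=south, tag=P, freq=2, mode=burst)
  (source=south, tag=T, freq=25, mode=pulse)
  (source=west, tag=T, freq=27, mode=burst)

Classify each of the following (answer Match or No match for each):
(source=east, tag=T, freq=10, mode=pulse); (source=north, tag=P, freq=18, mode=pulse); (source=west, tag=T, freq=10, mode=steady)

No match, Match, No match

The simplest hypothesis consistent with all the labels is: source is north.
(source=east, tag=T, freq=10, mode=pulse): No match (source is east). (source=north, tag=P, freq=18, mode=pulse): Match (source is north). (source=west, tag=T, freq=10, mode=steady): No match (source is west).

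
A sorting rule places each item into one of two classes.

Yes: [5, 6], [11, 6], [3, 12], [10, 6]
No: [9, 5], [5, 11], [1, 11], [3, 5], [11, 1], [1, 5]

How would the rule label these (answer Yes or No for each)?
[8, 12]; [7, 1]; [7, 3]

Yes, No, No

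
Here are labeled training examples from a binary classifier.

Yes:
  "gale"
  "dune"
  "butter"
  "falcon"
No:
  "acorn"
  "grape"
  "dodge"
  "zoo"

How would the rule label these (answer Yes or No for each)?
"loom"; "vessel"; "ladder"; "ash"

Yes, Yes, Yes, No

The simplest hypothesis consistent with all the labels is: even length.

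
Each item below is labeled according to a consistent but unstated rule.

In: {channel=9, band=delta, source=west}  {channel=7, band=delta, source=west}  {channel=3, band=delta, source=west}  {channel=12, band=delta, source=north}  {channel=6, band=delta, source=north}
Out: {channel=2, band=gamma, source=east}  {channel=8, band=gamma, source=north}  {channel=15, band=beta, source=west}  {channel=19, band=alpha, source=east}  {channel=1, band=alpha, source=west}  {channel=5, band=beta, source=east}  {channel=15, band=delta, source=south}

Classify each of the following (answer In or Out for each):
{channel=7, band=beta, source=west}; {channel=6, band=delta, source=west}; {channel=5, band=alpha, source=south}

The distinguishing property — band is delta AND channel ≤ 12 — holds for all the 'In' cases and none of the 'Out' cases.

Out, In, Out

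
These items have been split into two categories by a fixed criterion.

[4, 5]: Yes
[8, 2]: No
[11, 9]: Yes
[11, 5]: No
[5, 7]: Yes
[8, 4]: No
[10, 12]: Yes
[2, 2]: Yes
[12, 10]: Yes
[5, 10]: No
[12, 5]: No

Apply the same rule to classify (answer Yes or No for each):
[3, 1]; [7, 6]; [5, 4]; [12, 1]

Yes, Yes, Yes, No

The pattern is that an item is 'Yes' exactly when: |first − second| ≤ 2.
[3, 1]: Yes (|3−1| = 2).
[7, 6]: Yes (|7−6| = 1).
[5, 4]: Yes (|5−4| = 1).
[12, 1]: No (|12−1| = 11).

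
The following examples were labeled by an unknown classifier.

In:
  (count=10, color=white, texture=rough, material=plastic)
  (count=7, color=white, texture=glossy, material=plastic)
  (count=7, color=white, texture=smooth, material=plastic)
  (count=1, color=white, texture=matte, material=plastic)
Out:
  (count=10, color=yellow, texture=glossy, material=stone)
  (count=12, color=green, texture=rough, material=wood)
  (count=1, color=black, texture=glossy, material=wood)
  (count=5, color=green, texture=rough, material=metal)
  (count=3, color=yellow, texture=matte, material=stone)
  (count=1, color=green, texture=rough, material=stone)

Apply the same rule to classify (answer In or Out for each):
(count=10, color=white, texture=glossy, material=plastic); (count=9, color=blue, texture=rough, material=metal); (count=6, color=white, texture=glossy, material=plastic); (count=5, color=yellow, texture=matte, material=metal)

'In' ⟺ color is white.
(count=10, color=white, texture=glossy, material=plastic): color is white, fits → In.
(count=9, color=blue, texture=rough, material=metal): color is blue, fails the rule → Out.
(count=6, color=white, texture=glossy, material=plastic): color is white, fits → In.
(count=5, color=yellow, texture=matte, material=metal): color is yellow, fails the rule → Out.

In, Out, In, Out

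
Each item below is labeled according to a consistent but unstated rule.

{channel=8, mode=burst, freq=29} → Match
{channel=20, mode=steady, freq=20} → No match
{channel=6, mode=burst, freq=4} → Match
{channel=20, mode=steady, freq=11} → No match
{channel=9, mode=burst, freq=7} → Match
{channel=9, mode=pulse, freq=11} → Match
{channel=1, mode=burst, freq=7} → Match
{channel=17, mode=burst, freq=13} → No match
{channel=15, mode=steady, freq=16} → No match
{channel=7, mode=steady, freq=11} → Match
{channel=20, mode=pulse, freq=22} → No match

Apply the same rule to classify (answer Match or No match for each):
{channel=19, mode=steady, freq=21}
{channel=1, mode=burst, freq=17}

No match, Match

One predicate separates the groups cleanly: channel ≤ 9.
{channel=19, mode=steady, freq=21} — channel = 19, hence No match.
{channel=1, mode=burst, freq=17} — channel = 1, hence Match.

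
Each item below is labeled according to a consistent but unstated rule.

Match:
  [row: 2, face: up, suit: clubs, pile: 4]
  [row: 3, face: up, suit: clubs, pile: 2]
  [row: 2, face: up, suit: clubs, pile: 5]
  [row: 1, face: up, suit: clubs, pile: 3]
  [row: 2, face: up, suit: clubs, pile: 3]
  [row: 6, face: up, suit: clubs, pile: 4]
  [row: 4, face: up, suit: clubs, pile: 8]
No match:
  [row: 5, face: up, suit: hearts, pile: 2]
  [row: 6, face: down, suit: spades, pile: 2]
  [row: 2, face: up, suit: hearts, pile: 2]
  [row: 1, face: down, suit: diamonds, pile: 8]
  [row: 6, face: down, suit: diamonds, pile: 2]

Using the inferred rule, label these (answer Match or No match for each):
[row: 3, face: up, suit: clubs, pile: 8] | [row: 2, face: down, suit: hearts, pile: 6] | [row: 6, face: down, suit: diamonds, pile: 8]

One predicate separates the groups cleanly: suit is clubs.
[row: 3, face: up, suit: clubs, pile: 8]: suit is clubs, has this property → Match.
[row: 2, face: down, suit: hearts, pile: 6]: suit is hearts, doesn't match → No match.
[row: 6, face: down, suit: diamonds, pile: 8]: suit is diamonds, doesn't match → No match.

Match, No match, No match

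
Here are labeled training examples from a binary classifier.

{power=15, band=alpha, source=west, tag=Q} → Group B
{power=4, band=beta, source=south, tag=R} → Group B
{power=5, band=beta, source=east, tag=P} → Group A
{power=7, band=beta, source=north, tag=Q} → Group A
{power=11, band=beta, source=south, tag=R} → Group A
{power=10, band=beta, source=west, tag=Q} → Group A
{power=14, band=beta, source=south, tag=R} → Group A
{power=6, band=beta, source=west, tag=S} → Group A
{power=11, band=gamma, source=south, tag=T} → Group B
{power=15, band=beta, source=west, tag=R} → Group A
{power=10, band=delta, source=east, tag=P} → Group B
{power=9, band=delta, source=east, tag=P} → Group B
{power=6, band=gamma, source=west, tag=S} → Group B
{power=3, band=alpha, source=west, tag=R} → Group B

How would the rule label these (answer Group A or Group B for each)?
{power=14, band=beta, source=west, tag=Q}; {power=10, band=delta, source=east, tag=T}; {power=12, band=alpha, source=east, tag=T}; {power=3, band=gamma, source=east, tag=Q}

Group A, Group B, Group B, Group B

One predicate separates the groups cleanly: band is beta AND power ≥ 5.
{power=14, band=beta, source=west, tag=Q} — band is beta, power = 14, hence Group A. {power=10, band=delta, source=east, tag=T} — band is delta, power = 10, hence Group B. {power=12, band=alpha, source=east, tag=T} — band is alpha, power = 12, hence Group B. {power=3, band=gamma, source=east, tag=Q} — band is gamma, power = 3, hence Group B.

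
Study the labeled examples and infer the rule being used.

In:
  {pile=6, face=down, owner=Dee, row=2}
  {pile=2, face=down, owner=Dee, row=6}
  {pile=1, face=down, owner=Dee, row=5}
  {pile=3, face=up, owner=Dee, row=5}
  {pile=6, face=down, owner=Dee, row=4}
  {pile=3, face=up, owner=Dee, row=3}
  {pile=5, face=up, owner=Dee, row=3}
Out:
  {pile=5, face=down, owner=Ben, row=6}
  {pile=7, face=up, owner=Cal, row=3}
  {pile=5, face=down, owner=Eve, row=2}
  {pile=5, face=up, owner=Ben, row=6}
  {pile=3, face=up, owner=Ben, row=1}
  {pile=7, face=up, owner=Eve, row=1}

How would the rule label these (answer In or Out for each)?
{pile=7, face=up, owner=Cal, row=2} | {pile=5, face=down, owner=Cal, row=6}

Out, Out

The distinguishing property — owner is Dee — holds for all the 'In' cases and none of the 'Out' cases.
{pile=7, face=up, owner=Cal, row=2}: owner is Cal, does not satisfy this → Out. {pile=5, face=down, owner=Cal, row=6}: owner is Cal, does not satisfy this → Out.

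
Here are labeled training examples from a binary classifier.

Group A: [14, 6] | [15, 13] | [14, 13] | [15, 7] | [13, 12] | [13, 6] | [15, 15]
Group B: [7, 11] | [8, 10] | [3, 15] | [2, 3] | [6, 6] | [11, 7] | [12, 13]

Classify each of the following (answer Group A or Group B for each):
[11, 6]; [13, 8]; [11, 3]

Group B, Group A, Group B

One predicate separates the groups cleanly: first ≥ 13.
[11, 6]: Group B (first 11). [13, 8]: Group A (first 13). [11, 3]: Group B (first 11).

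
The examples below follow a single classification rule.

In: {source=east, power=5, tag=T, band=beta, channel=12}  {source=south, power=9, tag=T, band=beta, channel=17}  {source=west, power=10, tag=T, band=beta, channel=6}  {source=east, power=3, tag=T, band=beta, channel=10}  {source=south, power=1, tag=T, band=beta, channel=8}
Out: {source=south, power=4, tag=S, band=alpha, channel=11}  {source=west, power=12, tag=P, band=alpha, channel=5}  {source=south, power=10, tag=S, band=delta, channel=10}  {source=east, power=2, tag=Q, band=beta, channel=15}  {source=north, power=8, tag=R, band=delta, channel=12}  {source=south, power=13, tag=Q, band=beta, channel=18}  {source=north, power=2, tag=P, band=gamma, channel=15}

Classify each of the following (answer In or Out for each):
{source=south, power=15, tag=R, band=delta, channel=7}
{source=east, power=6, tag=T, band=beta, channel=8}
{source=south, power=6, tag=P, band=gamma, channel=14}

Out, In, Out

The distinguishing property — tag is T — holds for all the 'In' cases and none of the 'Out' cases.
{source=south, power=15, tag=R, band=delta, channel=7} → tag is R → Out. {source=east, power=6, tag=T, band=beta, channel=8} → tag is T → In. {source=south, power=6, tag=P, band=gamma, channel=14} → tag is P → Out.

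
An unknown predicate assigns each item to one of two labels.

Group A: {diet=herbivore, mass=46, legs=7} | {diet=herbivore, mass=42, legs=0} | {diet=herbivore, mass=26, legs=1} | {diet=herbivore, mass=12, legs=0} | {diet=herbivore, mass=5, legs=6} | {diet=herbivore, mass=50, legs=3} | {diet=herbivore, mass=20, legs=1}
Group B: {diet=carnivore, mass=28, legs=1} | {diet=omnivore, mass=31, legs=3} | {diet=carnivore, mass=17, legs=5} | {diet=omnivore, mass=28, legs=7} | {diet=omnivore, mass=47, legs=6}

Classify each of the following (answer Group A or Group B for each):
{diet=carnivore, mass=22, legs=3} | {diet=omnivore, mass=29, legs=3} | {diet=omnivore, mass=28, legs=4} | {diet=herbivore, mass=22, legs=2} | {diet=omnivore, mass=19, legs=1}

Group B, Group B, Group B, Group A, Group B

Rule: diet is herbivore. This holds for each 'Group A' example and fails for each 'Group B' one.
{diet=carnivore, mass=22, legs=3}: Group B (diet is carnivore).
{diet=omnivore, mass=29, legs=3}: Group B (diet is omnivore).
{diet=omnivore, mass=28, legs=4}: Group B (diet is omnivore).
{diet=herbivore, mass=22, legs=2}: Group A (diet is herbivore).
{diet=omnivore, mass=19, legs=1}: Group B (diet is omnivore).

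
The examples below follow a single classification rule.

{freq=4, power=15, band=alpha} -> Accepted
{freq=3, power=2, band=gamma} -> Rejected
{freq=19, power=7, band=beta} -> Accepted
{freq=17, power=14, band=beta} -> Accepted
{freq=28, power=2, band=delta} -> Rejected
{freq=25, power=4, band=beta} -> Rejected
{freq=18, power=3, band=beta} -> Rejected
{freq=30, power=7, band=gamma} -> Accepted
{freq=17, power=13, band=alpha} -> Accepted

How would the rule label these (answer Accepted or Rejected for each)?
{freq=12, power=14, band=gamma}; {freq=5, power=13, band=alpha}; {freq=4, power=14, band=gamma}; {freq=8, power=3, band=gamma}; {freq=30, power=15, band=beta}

Accepted, Accepted, Accepted, Rejected, Accepted

The simplest hypothesis consistent with all the labels is: power ≥ 7.
{freq=12, power=14, band=gamma} → power = 14 → Accepted.
{freq=5, power=13, band=alpha} → power = 13 → Accepted.
{freq=4, power=14, band=gamma} → power = 14 → Accepted.
{freq=8, power=3, band=gamma} → power = 3 → Rejected.
{freq=30, power=15, band=beta} → power = 15 → Accepted.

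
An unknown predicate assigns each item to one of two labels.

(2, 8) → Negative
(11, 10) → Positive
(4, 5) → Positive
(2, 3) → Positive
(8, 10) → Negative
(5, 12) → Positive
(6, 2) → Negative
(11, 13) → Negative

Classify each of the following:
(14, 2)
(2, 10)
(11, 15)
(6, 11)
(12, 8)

The simplest hypothesis consistent with all the labels is: sum is odd.

Negative, Negative, Negative, Positive, Negative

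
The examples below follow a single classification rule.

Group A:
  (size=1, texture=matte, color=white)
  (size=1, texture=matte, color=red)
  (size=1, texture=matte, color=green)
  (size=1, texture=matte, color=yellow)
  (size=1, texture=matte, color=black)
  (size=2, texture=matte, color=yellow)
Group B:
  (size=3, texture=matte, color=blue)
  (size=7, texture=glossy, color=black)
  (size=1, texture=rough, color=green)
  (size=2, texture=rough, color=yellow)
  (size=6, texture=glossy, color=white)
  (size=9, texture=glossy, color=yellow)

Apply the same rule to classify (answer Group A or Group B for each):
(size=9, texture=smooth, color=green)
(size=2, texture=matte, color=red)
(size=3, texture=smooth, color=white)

The rule appears to be: texture is matte AND size ≤ 2.
Group B: (size=9, texture=smooth, color=green), since texture is smooth, size = 9. Group A: (size=2, texture=matte, color=red), since texture is matte, size = 2. Group B: (size=3, texture=smooth, color=white), since texture is smooth, size = 3.

Group B, Group A, Group B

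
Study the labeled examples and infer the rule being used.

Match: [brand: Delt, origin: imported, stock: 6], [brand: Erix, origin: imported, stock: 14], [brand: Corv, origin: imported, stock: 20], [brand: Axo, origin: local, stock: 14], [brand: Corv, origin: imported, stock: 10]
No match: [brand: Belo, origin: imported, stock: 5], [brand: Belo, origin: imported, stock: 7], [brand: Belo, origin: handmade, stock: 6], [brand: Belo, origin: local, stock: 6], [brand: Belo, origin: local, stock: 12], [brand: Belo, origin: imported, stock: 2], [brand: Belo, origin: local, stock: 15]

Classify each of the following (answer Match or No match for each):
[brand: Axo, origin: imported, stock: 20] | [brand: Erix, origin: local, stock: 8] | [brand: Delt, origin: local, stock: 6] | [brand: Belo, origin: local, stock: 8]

Comparing the two groups points to one rule — brand is not Belo.
Match: [brand: Axo, origin: imported, stock: 20], since brand is Axo.
Match: [brand: Erix, origin: local, stock: 8], since brand is Erix.
Match: [brand: Delt, origin: local, stock: 6], since brand is Delt.
No match: [brand: Belo, origin: local, stock: 8], since brand is Belo.

Match, Match, Match, No match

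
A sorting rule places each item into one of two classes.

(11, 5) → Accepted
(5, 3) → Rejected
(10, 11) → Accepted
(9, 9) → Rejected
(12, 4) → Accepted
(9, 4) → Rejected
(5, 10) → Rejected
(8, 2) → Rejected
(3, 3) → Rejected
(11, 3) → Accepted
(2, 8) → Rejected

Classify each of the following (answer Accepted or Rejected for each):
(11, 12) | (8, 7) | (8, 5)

Accepted, Rejected, Rejected

The simplest hypothesis consistent with all the labels is: first ≥ 10.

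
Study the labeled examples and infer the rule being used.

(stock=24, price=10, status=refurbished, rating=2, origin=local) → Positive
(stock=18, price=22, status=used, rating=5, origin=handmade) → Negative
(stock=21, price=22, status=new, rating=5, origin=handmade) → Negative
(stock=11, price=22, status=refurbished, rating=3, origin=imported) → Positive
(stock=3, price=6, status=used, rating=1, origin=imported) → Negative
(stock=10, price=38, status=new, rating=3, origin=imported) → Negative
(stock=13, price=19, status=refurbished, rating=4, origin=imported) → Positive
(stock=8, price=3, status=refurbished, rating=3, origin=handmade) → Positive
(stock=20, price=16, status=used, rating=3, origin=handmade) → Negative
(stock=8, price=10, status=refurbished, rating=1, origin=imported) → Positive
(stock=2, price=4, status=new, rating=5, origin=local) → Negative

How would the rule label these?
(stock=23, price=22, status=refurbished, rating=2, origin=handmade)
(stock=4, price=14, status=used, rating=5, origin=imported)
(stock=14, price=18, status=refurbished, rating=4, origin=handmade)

Positive, Negative, Positive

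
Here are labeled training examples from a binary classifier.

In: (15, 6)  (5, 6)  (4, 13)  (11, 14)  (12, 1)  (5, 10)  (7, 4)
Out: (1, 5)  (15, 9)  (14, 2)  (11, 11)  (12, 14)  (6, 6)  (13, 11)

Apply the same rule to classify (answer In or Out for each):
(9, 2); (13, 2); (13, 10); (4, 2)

In, In, In, Out

Comparing the two groups points to one rule — sum is odd.
(9, 2) → 9+2 = 11 → In.
(13, 2) → 13+2 = 15 → In.
(13, 10) → 13+10 = 23 → In.
(4, 2) → 4+2 = 6 → Out.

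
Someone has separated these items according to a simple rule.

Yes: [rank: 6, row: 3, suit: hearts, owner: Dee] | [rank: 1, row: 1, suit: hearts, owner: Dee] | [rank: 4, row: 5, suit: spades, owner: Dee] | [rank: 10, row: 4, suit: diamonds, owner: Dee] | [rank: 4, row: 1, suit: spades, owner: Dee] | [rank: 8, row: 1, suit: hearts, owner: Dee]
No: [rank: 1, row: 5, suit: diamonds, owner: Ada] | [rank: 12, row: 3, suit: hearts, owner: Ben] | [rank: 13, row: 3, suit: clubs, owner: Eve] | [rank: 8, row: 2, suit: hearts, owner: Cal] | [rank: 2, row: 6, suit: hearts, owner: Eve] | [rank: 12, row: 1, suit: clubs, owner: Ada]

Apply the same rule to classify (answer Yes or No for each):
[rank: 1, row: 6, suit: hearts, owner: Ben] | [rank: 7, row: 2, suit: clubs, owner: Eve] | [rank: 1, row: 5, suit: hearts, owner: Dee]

Rule: owner is Dee. This holds for each 'Yes' example and fails for each 'No' one.
[rank: 1, row: 6, suit: hearts, owner: Ben] — owner is Ben, hence No.
[rank: 7, row: 2, suit: clubs, owner: Eve] — owner is Eve, hence No.
[rank: 1, row: 5, suit: hearts, owner: Dee] — owner is Dee, hence Yes.

No, No, Yes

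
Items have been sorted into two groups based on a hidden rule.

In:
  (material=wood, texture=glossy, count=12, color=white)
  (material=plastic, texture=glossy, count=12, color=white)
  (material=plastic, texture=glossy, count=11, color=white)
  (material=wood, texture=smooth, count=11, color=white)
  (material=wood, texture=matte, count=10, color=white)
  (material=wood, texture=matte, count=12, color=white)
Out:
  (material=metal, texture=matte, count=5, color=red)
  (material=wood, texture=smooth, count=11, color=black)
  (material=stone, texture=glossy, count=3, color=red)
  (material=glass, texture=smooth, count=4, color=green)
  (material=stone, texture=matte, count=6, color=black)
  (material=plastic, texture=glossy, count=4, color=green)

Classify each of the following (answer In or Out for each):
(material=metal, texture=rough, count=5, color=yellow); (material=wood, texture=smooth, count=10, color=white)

Out, In

Looking at the examples, the only property every 'In' case has and every 'Out' case lacks is: color is white.
(material=metal, texture=rough, count=5, color=yellow): color is yellow, fails the rule → Out.
(material=wood, texture=smooth, count=10, color=white): color is white, matches → In.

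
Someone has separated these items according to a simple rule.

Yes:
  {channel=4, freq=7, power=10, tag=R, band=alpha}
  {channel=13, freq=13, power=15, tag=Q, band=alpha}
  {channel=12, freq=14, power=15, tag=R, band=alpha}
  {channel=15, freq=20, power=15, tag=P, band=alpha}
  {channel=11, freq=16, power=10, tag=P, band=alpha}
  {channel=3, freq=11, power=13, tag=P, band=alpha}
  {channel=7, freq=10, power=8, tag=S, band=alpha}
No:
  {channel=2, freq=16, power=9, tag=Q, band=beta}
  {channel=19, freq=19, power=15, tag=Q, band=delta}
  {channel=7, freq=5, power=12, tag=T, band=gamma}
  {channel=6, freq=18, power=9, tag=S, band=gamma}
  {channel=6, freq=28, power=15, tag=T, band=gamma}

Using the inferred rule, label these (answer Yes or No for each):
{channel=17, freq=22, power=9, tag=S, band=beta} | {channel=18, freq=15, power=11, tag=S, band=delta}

The common property of the 'Yes' items is: band is alpha. No 'No' item has it.
{channel=17, freq=22, power=9, tag=S, band=beta}: No (band is beta).
{channel=18, freq=15, power=11, tag=S, band=delta}: No (band is delta).

No, No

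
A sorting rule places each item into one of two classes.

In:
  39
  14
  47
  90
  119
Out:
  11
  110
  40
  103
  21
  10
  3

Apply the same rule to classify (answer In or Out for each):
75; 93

In, In

'In' ⟺ digit sum ≥ 5.
75: In (digit sum 7+5 = 12). 93: In (digit sum 9+3 = 12).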